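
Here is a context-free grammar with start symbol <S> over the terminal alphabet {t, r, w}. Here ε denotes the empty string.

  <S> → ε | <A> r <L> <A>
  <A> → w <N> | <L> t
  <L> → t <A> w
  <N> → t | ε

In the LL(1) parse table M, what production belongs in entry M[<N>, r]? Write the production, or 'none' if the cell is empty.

FIRST(<L>) = {t}
FIRST(<N>) = {ε, t}
FIRST(<A>) = {t, w}  (via <L> t)
FIRST(<S>) = {ε, t, w}  (via <A> r <L> <A>)
FOLLOW(<S>) includes $ since <S> is the start symbol.
FOLLOW(<A>): in <S>→<A> r <L> <A> (occurrence 1), <A> is followed by r <L> <A> with FIRST {r}; in <S>→<A> r <L> <A> (occurrence 2), the suffix after <A> is empty, so FOLLOW(<A>) ⊇ FOLLOW(<S>) = {$}; in <L>→t <A> w, <A> is followed by w with FIRST {w}. Thus FOLLOW(<A>) = {$, r, w}.
FOLLOW(<N>): in <A>→w <N>, the suffix after <N> is empty, so FOLLOW(<N>) ⊇ FOLLOW(<A>) = {$, r, w}. Thus FOLLOW(<N>) = {$, r, w}.
For <N> → t: FIRST(t) = {t}, so it goes in M[<N>, t] for t ∈ {t}.
For <N> → ε: FIRST(ε) = {ε}, so it goes in M[<N>, t] for t ∈ {}; since ε ∈ FIRST, also for every t ∈ FOLLOW(<N>) = {$, r, w}.

<N> → ε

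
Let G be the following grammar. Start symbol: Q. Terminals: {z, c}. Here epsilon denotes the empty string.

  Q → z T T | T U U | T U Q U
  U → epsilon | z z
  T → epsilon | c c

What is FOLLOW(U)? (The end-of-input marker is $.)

{$, c, z}

FIRST(U): from U→epsilon we get {epsilon}; from U→z z we get {z}. So FIRST(U) = {epsilon, z}.
FIRST(T): from T→epsilon we get {epsilon}; from T→c c we get {c}. So FIRST(T) = {epsilon, c}.
FIRST(Q): from Q→z T T we get {z}; from Q→T U U we get {epsilon, c, z}; from Q→T U Q U we get {epsilon, c, z}. So FIRST(Q) = {epsilon, c, z}.
FOLLOW(Q) includes $ since Q is the start symbol.
FOLLOW(Q): in Q→T U Q U, Q is followed by U with FIRST {epsilon, z}; in Q→T U Q U, the suffix after Q is nullable (adds nothing new). Thus FOLLOW(Q) = {$, z}.
FOLLOW(U): in Q→T U U (occurrence 1), U is followed by U with FIRST {epsilon, z}; in Q→T U U (occurrence 1), the suffix after U is nullable, so FOLLOW(U) ⊇ FOLLOW(Q) = {$, z}; in Q→T U U (occurrence 2), the suffix after U is empty, so FOLLOW(U) ⊇ FOLLOW(Q) = {$, z}; in Q→T U Q U (occurrence 1), U is followed by Q U with FIRST {epsilon, c, z}; in Q→T U Q U (occurrence 1), the suffix after U is nullable, so FOLLOW(U) ⊇ FOLLOW(Q) = {$, z}; in Q→T U Q U (occurrence 2), the suffix after U is empty, so FOLLOW(U) ⊇ FOLLOW(Q) = {$, z}. Thus FOLLOW(U) = {$, c, z}.
FOLLOW(T): in Q→z T T (occurrence 1), T is followed by T with FIRST {epsilon, c}; in Q→z T T (occurrence 1), the suffix after T is nullable, so FOLLOW(T) ⊇ FOLLOW(Q) = {$, z}; in Q→z T T (occurrence 2), the suffix after T is empty, so FOLLOW(T) ⊇ FOLLOW(Q) = {$, z}; in Q→T U U, T is followed by U U with FIRST {epsilon, z}; in Q→T U U, the suffix after T is nullable, so FOLLOW(T) ⊇ FOLLOW(Q) = {$, z}; in Q→T U Q U, T is followed by U Q U with FIRST {epsilon, c, z}; in Q→T U Q U, the suffix after T is nullable, so FOLLOW(T) ⊇ FOLLOW(Q) = {$, z}. Thus FOLLOW(T) = {$, c, z}.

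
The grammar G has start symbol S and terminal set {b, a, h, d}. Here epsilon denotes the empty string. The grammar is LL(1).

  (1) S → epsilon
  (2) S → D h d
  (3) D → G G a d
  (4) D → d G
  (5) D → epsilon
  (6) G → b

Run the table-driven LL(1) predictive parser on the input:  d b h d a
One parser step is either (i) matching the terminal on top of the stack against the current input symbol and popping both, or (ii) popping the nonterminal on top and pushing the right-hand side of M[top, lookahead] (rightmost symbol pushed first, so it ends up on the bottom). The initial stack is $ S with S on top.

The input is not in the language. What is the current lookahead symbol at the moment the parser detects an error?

     Stack      Input        Action
  1  $ S        d b h d a $  expand S → D h d
  2  $ d h D    d b h d a $  expand D → d G
  3  $ d h G d  d b h d a $  match d
  4  $ d h G    b h d a $    expand G → b
  5  $ d h b    b h d a $    match b
  6  $ d h      h d a $      match h
  7  $ d        d a $        match d
  8  $          a $          error: stack empty but input remains

a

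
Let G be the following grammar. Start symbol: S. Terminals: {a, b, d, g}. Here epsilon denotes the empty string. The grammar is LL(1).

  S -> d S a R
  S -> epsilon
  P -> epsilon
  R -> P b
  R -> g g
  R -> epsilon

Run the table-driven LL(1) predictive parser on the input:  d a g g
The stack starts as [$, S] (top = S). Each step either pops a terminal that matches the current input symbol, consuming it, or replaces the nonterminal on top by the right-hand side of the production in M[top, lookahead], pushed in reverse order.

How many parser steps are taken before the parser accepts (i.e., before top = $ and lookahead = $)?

7

     Stack      Input      Action
  1  $ S        d a g g $  expand S -> d S a R
  2  $ R a S d  d a g g $  match d
  3  $ R a S    a g g $    expand S -> epsilon
  4  $ R a      a g g $    match a
  5  $ R        g g $      expand R -> g g
  6  $ g g      g g $      match g
  7  $ g        g $        match g
Accept reached after 7 steps.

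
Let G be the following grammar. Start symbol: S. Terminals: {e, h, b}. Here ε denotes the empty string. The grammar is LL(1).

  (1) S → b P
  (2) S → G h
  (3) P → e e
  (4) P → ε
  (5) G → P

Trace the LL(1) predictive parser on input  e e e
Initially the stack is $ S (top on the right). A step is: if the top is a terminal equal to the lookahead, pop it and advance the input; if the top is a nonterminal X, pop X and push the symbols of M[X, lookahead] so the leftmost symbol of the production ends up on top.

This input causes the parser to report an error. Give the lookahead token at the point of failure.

e

step 1: stack=$ S  input=e e e $  — expand S → G h
step 2: stack=$ h G  input=e e e $  — expand G → P
step 3: stack=$ h P  input=e e e $  — expand P → e e
step 4: stack=$ h e e  input=e e e $  — match e
step 5: stack=$ h e  input=e e $  — match e
step 6: stack=$ h  input=e $  — error: top is terminal h but lookahead is e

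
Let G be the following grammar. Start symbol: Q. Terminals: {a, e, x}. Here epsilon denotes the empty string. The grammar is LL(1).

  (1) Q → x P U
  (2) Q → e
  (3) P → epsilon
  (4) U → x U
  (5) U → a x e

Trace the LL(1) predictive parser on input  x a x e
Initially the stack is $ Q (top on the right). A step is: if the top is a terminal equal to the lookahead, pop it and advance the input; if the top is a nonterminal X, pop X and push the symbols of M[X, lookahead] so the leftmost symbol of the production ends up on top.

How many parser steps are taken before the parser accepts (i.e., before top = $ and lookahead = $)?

7

     Stack    Input      Action
  1  $ Q      x a x e $  expand Q → x P U
  2  $ U P x  x a x e $  match x
  3  $ U P    a x e $    expand P → epsilon
  4  $ U      a x e $    expand U → a x e
  5  $ e x a  a x e $    match a
  6  $ e x    x e $      match x
  7  $ e      e $        match e
Accept reached after 7 steps.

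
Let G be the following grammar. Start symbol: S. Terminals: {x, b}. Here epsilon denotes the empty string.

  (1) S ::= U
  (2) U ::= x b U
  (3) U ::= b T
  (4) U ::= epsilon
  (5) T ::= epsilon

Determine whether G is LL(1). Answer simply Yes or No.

FIRST(S) = {epsilon, b, x}
FIRST(U) = {epsilon, b, x}
FIRST(T) = {epsilon}
FOLLOW(S) = {$}
FOLLOW(U) = {$}
FOLLOW(T) = {$}
Each cell of M receives at most one production.

Yes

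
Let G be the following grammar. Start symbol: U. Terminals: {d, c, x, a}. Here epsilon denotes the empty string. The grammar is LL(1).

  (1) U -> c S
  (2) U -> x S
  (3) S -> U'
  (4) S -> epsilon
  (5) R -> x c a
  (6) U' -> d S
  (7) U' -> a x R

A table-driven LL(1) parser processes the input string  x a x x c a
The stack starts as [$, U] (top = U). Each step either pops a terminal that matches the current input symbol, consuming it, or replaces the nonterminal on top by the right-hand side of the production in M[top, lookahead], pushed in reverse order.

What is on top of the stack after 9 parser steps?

     Stack    Input          Action
  1  $ U      x a x x c a $  expand U -> x S
  2  $ S x    x a x x c a $  match x
  3  $ S      a x x c a $    expand S -> U'
  4  $ U'     a x x c a $    expand U' -> a x R
  5  $ R x a  a x x c a $    match a
  6  $ R x    x x c a $      match x
  7  $ R      x c a $        expand R -> x c a
  8  $ a c x  x c a $        match x
  9  $ a c    c a $          match c
Stack after step 9: $ a (top = a).

a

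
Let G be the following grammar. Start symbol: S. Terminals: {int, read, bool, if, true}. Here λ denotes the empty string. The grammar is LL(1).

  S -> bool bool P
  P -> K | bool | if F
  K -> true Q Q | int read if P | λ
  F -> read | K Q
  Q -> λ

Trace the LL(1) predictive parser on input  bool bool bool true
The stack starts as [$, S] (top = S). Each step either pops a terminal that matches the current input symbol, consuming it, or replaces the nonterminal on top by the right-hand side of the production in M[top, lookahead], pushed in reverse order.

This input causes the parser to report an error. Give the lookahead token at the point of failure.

true

     Stack          Input                  Action
  1  $ S            bool bool bool true $  expand S -> bool bool P
  2  $ P bool bool  bool bool bool true $  match bool
  3  $ P bool       bool bool true $       match bool
  4  $ P            bool true $            expand P -> bool
  5  $ bool         bool true $            match bool
  6  $              true $                 error: stack empty but input remains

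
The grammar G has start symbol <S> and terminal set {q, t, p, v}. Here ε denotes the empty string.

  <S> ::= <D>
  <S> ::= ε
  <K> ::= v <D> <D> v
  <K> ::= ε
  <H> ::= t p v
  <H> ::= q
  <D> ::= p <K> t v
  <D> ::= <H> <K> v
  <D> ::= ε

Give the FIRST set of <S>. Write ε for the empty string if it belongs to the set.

{ε, p, q, t}

FIRST(<K>) = {ε, v}
FIRST(<H>) = {q, t}
FIRST(<D>) = {ε, p, q, t}  (via <H> <K> v)
FIRST(<S>) = {ε, p, q, t}  (via <D>)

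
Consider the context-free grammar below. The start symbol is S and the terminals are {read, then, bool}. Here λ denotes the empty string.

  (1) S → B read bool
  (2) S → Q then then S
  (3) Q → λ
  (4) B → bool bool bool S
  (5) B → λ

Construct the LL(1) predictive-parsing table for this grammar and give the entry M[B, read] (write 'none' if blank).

B → λ

FIRST(Q) = {λ}
FIRST(B) = {λ, bool}
FIRST(S) = {bool, read, then}  (via B read bool, Q then then S)
FOLLOW(S) includes $ since S is the start symbol.
FOLLOW(B): in S→B read bool, B is followed by read bool with FIRST {read}. Thus FOLLOW(B) = {read}.
For B → bool bool bool S: FIRST(bool bool bool S) = {bool}, so it goes in M[B, t] for t ∈ {bool}.
For B → λ: FIRST(λ) = {λ}, so it goes in M[B, t] for t ∈ {}; since λ ∈ FIRST, also for every t ∈ FOLLOW(B) = {read}.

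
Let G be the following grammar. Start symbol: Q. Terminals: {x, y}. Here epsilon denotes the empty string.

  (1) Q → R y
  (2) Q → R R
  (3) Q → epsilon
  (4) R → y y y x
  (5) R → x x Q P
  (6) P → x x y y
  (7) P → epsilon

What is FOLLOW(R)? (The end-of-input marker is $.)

{$, x, y}

FIRST(R): from R→y y y x we get {y}; from R→x x Q P we get {x}. So FIRST(R) = {x, y}.
FIRST(P): from P→x x y y we get {x}; from P→epsilon we get {epsilon}. So FIRST(P) = {epsilon, x}.
FIRST(Q): from Q→R y we get {x, y}; from Q→R R we get {x, y}; from Q→epsilon we get {epsilon}. So FIRST(Q) = {epsilon, x, y}.
FOLLOW(Q) includes $ since Q is the start symbol.
FOLLOW(Q): in R→x x Q P, Q is followed by P with FIRST {epsilon, x}; in R→x x Q P, the suffix after Q is nullable, so FOLLOW(Q) ⊇ FOLLOW(R) = {$, x, y}. Thus FOLLOW(Q) = {$, x, y}.
FOLLOW(R): in Q→R y, R is followed by y with FIRST {y}; in Q→R R (occurrence 1), R is followed by R with FIRST {x, y}; in Q→R R (occurrence 2), the suffix after R is empty, so FOLLOW(R) ⊇ FOLLOW(Q) = {$, x, y}. Thus FOLLOW(R) = {$, x, y}.
FOLLOW(P): in R→x x Q P, the suffix after P is empty, so FOLLOW(P) ⊇ FOLLOW(R) = {$, x, y}. Thus FOLLOW(P) = {$, x, y}.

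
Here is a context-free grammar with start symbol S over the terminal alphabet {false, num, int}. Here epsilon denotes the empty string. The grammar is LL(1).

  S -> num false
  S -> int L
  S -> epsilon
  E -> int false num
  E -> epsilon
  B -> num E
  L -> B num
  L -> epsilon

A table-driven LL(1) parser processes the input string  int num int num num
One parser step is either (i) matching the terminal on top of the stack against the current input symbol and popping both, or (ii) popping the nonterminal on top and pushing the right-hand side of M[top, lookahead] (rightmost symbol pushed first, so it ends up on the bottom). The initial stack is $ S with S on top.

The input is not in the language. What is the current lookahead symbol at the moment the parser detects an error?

num

     Stack                Input                  Action
  1  $ S                  int num int num num $  expand S -> int L
  2  $ L int              int num int num num $  match int
  3  $ L                  num int num num $      expand L -> B num
  4  $ num B              num int num num $      expand B -> num E
  5  $ num E num          num int num num $      match num
  6  $ num E              int num num $          expand E -> int false num
  7  $ num num false int  int num num $          match int
  8  $ num num false      num num $              error: top is terminal false but lookahead is num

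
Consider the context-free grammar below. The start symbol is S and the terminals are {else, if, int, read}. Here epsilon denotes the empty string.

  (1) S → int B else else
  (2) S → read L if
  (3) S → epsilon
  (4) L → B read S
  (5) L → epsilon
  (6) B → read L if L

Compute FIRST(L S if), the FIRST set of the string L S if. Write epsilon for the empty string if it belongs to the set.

FIRST(S) = {epsilon, int, read}
FIRST(B) = {read}
FIRST(L) = {epsilon, read}  (via B read S)
FIRST(L S if): take FIRST of each symbol in turn, carrying on past any symbol whose FIRST contains epsilon; result {if, int, read}.

{if, int, read}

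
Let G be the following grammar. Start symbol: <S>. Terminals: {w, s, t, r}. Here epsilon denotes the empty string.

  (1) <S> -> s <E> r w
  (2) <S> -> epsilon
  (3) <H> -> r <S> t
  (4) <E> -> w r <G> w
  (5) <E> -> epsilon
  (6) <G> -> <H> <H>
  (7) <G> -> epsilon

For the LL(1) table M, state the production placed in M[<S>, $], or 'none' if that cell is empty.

FIRST(<S>): from <S>->s <E> r w we get {s}; from <S>->epsilon we get {epsilon}. So FIRST(<S>) = {epsilon, s}.
FIRST(<H>): from <H>->r <S> t we get {r}. So FIRST(<H>) = {r}.
FIRST(<E>): from <E>->w r <G> w we get {w}; from <E>->epsilon we get {epsilon}. So FIRST(<E>) = {epsilon, w}.
FIRST(<G>): from <G>-><H> <H> we get {r}; from <G>->epsilon we get {epsilon}. So FIRST(<G>) = {epsilon, r}.
FOLLOW(<S>) includes $ since <S> is the start symbol.
FOLLOW(<S>): in <H>->r <S> t, <S> is followed by t with FIRST {t}. Thus FOLLOW(<S>) = {$, t}.
For <S> -> s <E> r w: FIRST(s <E> r w) = {s}, so it goes in M[<S>, t] for t ∈ {s}.
For <S> -> epsilon: FIRST(epsilon) = {epsilon}, so it goes in M[<S>, t] for t ∈ {}; since epsilon ∈ FIRST, also for every t ∈ FOLLOW(<S>) = {$, t}.

<S> -> epsilon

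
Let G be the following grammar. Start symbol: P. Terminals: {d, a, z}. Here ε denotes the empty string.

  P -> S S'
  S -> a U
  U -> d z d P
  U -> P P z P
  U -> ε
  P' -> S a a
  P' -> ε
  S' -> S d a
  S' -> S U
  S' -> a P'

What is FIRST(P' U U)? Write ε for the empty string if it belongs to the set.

FIRST(S): from S->a U we get {a}. So FIRST(S) = {a}.
FIRST(P): from P->S S' we get {a}. So FIRST(P) = {a}.
FIRST(P'): from P'->S a a we get {a}; from P'->ε we get {ε}. So FIRST(P') = {ε, a}.
FIRST(S'): from S'->S d a we get {a}; from S'->S U we get {a}; from S'->a P' we get {a}. So FIRST(S') = {a}.
FIRST(U): from U->d z d P we get {d}; from U->P P z P we get {a}; from U->ε we get {ε}. So FIRST(U) = {ε, a, d}.
FIRST(P' U U): take FIRST of each symbol in turn, carrying on past any symbol whose FIRST contains ε; result {ε, a, d}.

{ε, a, d}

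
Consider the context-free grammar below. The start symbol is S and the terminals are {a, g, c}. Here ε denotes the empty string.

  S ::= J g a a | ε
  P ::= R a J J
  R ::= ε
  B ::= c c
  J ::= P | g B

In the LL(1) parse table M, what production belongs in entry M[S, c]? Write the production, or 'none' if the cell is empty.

none

FIRST(R): from R::=ε we get {ε}. So FIRST(R) = {ε}.
FIRST(B): from B::=c c we get {c}. So FIRST(B) = {c}.
FIRST(P): from P::=R a J J we get {a}. So FIRST(P) = {a}.
FIRST(J): from J::=P we get {a}; from J::=g B we get {g}. So FIRST(J) = {a, g}.
FIRST(S): from S::=J g a a we get {a, g}; from S::=ε we get {ε}. So FIRST(S) = {ε, a, g}.
FOLLOW(S) includes $ since S is the start symbol.
FOLLOW(S): S appears on no right-hand side. Thus FOLLOW(S) = {$}.
For S ::= J g a a: FIRST(J g a a) = {a, g}, so it goes in M[S, t] for t ∈ {a, g}.
For S ::= ε: FIRST(ε) = {ε}, so it goes in M[S, t] for t ∈ {}; since ε ∈ FIRST, also for every t ∈ FOLLOW(S) = {$}.
None of these place a production in M[S, c].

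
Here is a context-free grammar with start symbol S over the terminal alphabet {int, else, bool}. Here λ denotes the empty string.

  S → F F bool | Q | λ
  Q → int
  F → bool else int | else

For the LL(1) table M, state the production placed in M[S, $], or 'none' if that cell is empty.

FIRST(Q): from Q→int we get {int}. So FIRST(Q) = {int}.
FIRST(F): from F→bool else int we get {bool}; from F→else we get {else}. So FIRST(F) = {bool, else}.
FIRST(S): from S→F F bool we get {bool, else}; from S→Q we get {int}; from S→λ we get {λ}. So FIRST(S) = {λ, bool, else, int}.
FOLLOW(S) includes $ since S is the start symbol.
FOLLOW(S): S appears on no right-hand side. Thus FOLLOW(S) = {$}.
For S → F F bool: FIRST(F F bool) = {bool, else}, so it goes in M[S, t] for t ∈ {bool, else}.
For S → Q: FIRST(Q) = {int}, so it goes in M[S, t] for t ∈ {int}.
For S → λ: FIRST(λ) = {λ}, so it goes in M[S, t] for t ∈ {}; since λ ∈ FIRST, also for every t ∈ FOLLOW(S) = {$}.

S → λ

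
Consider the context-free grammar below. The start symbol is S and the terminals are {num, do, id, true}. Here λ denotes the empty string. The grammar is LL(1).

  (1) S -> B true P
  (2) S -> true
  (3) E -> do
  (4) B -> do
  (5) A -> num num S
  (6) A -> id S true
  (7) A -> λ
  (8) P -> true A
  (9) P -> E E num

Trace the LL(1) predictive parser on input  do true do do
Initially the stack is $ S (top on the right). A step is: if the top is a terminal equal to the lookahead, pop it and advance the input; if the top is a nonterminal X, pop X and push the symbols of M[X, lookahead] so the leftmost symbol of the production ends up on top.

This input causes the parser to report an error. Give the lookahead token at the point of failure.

step 1: stack=$ S  input=do true do do $  — expand S -> B true P
step 2: stack=$ P true B  input=do true do do $  — expand B -> do
step 3: stack=$ P true do  input=do true do do $  — match do
step 4: stack=$ P true  input=true do do $  — match true
step 5: stack=$ P  input=do do $  — expand P -> E E num
step 6: stack=$ num E E  input=do do $  — expand E -> do
step 7: stack=$ num E do  input=do do $  — match do
step 8: stack=$ num E  input=do $  — expand E -> do
step 9: stack=$ num do  input=do $  — match do
step 10: stack=$ num  input=$  — error: top is terminal num but lookahead is $

$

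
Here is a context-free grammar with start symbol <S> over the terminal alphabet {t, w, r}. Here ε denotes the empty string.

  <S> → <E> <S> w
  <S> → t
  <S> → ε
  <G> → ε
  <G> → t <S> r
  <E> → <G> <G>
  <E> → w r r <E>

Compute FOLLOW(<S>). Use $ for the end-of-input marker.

{$, r, w}

FIRST(<G>): from <G>→ε we get {ε}; from <G>→t <S> r we get {t}. So FIRST(<G>) = {ε, t}.
FIRST(<E>): from <E>→<G> <G> we get {ε, t}; from <E>→w r r <E> we get {w}. So FIRST(<E>) = {ε, t, w}.
FIRST(<S>): from <S>→<E> <S> w we get {t, w}; from <S>→t we get {t}; from <S>→ε we get {ε}. So FIRST(<S>) = {ε, t, w}.
FOLLOW(<S>) includes $ since <S> is the start symbol.
FOLLOW(<S>): in <S>→<E> <S> w, <S> is followed by w with FIRST {w}; in <G>→t <S> r, <S> is followed by r with FIRST {r}. Thus FOLLOW(<S>) = {$, r, w}.
FOLLOW(<E>): in <S>→<E> <S> w, <E> is followed by <S> w with FIRST {t, w}; in <E>→w r r <E>, the suffix after <E> is empty (adds nothing new). Thus FOLLOW(<E>) = {t, w}.
FOLLOW(<G>): in <E>→<G> <G> (occurrence 1), <G> is followed by <G> with FIRST {ε, t}; in <E>→<G> <G> (occurrence 1), the suffix after <G> is nullable, so FOLLOW(<G>) ⊇ FOLLOW(<E>) = {t, w}; in <E>→<G> <G> (occurrence 2), the suffix after <G> is empty, so FOLLOW(<G>) ⊇ FOLLOW(<E>) = {t, w}. Thus FOLLOW(<G>) = {t, w}.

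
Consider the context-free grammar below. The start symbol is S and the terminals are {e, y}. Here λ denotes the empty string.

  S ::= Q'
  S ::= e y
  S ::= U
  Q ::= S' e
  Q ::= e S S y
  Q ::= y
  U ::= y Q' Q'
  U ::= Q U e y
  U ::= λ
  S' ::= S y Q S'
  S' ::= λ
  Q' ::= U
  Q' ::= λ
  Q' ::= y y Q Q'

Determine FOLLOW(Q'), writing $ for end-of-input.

{$, e, y}

FIRST(S): from S::=Q' we get {λ, e, y}; from S::=e y we get {e}; from S::=U we get {λ, e, y}. So FIRST(S) = {λ, e, y}.
FIRST(S'): from S'::=S y Q S' we get {e, y}; from S'::=λ we get {λ}. So FIRST(S') = {λ, e, y}.
FIRST(Q): from Q::=S' e we get {e, y}; from Q::=e S S y we get {e}; from Q::=y we get {y}. So FIRST(Q) = {e, y}.
FIRST(U): from U::=y Q' Q' we get {y}; from U::=Q U e y we get {e, y}; from U::=λ we get {λ}. So FIRST(U) = {λ, e, y}.
FIRST(Q'): from Q'::=U we get {λ, e, y}; from Q'::=λ we get {λ}; from Q'::=y y Q Q' we get {y}. So FIRST(Q') = {λ, e, y}.
FOLLOW(S) includes $ since S is the start symbol.
FOLLOW(S): in Q::=e S S y (occurrence 1), S is followed by S y with FIRST {e, y}; in Q::=e S S y (occurrence 2), S is followed by y with FIRST {y}; in S'::=S y Q S', S is followed by y Q S' with FIRST {y}. Thus FOLLOW(S) = {$, e, y}.
FOLLOW(S'): in Q::=S' e, S' is followed by e with FIRST {e}; in S'::=S y Q S', the suffix after S' is empty (adds nothing new). Thus FOLLOW(S') = {e}.
FOLLOW(Q): in U::=Q U e y, Q is followed by U e y with FIRST {e, y}; in S'::=S y Q S', Q is followed by S' with FIRST {λ, e, y}; in S'::=S y Q S', the suffix after Q is nullable, so FOLLOW(Q) ⊇ FOLLOW(S') = {e}; in Q'::=y y Q Q', Q is followed by Q' with FIRST {λ, e, y}; in Q'::=y y Q Q', the suffix after Q is nullable, so FOLLOW(Q) ⊇ FOLLOW(Q') = {$, e, y}. Thus FOLLOW(Q) = {$, e, y}.
FOLLOW(U): in S::=U, the suffix after U is empty, so FOLLOW(U) ⊇ FOLLOW(S) = {$, e, y}; in U::=Q U e y, U is followed by e y with FIRST {e}; in Q'::=U, the suffix after U is empty, so FOLLOW(U) ⊇ FOLLOW(Q') = {$, e, y}. Thus FOLLOW(U) = {$, e, y}.
FOLLOW(Q'): in S::=Q', the suffix after Q' is empty, so FOLLOW(Q') ⊇ FOLLOW(S) = {$, e, y}; in U::=y Q' Q' (occurrence 1), Q' is followed by Q' with FIRST {λ, e, y}; in U::=y Q' Q' (occurrence 1), the suffix after Q' is nullable, so FOLLOW(Q') ⊇ FOLLOW(U) = {$, e, y}; in U::=y Q' Q' (occurrence 2), the suffix after Q' is empty, so FOLLOW(Q') ⊇ FOLLOW(U) = {$, e, y}; in Q'::=y y Q Q', the suffix after Q' is empty (adds nothing new). Thus FOLLOW(Q') = {$, e, y}.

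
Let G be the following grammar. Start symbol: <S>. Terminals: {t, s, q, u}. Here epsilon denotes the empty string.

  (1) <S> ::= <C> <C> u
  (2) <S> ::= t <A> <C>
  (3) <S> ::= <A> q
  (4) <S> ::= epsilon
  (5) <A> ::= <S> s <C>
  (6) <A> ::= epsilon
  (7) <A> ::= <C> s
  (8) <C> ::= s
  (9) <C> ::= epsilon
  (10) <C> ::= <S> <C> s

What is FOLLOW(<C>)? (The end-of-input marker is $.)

FIRST(<S>): from <S>::=<C> <C> u we get {q, s, t, u}; from <S>::=t <A> <C> we get {t}; from <S>::=<A> q we get {q, s, t, u}; from <S>::=epsilon we get {epsilon}. So FIRST(<S>) = {epsilon, q, s, t, u}.
FIRST(<C>): from <C>::=s we get {s}; from <C>::=epsilon we get {epsilon}; from <C>::=<S> <C> s we get {q, s, t, u}. So FIRST(<C>) = {epsilon, q, s, t, u}.
FIRST(<A>): from <A>::=<S> s <C> we get {q, s, t, u}; from <A>::=epsilon we get {epsilon}; from <A>::=<C> s we get {q, s, t, u}. So FIRST(<A>) = {epsilon, q, s, t, u}.
FOLLOW(<S>) includes $ since <S> is the start symbol.
FOLLOW(<S>): in <A>::=<S> s <C>, <S> is followed by s <C> with FIRST {s}; in <C>::=<S> <C> s, <S> is followed by <C> s with FIRST {q, s, t, u}. Thus FOLLOW(<S>) = {$, q, s, t, u}.
FOLLOW(<A>): in <S>::=t <A> <C>, <A> is followed by <C> with FIRST {epsilon, q, s, t, u}; in <S>::=t <A> <C>, the suffix after <A> is nullable, so FOLLOW(<A>) ⊇ FOLLOW(<S>) = {$, q, s, t, u}; in <S>::=<A> q, <A> is followed by q with FIRST {q}. Thus FOLLOW(<A>) = {$, q, s, t, u}.
FOLLOW(<C>): in <S>::=<C> <C> u (occurrence 1), <C> is followed by <C> u with FIRST {q, s, t, u}; in <S>::=<C> <C> u (occurrence 2), <C> is followed by u with FIRST {u}; in <S>::=t <A> <C>, the suffix after <C> is empty, so FOLLOW(<C>) ⊇ FOLLOW(<S>) = {$, q, s, t, u}; in <A>::=<S> s <C>, the suffix after <C> is empty, so FOLLOW(<C>) ⊇ FOLLOW(<A>) = {$, q, s, t, u}; in <A>::=<C> s, <C> is followed by s with FIRST {s}; in <C>::=<S> <C> s, <C> is followed by s with FIRST {s}. Thus FOLLOW(<C>) = {$, q, s, t, u}.

{$, q, s, t, u}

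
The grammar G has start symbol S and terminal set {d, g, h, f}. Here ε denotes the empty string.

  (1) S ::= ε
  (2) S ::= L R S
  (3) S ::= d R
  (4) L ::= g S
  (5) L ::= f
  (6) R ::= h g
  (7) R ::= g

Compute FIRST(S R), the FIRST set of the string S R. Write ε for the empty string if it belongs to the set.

FIRST(L) = {f, g}
FIRST(R) = {g, h}
FIRST(S) = {ε, d, f, g}  (via L R S)
FIRST(S R): take FIRST of each symbol in turn, carrying on past any symbol whose FIRST contains ε; result {d, f, g, h}.

{d, f, g, h}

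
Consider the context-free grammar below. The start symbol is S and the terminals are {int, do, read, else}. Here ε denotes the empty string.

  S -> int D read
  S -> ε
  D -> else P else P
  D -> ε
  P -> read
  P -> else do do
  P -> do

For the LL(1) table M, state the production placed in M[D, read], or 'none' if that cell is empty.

D -> ε

FIRST(S) = {ε, int}
FIRST(D) = {ε, else}
FIRST(P) = {do, else, read}
FOLLOW(S) includes $ since S is the start symbol.
FOLLOW(D): in S->int D read, D is followed by read with FIRST {read}. Thus FOLLOW(D) = {read}.
For D -> else P else P: FIRST(else P else P) = {else}, so it goes in M[D, t] for t ∈ {else}.
For D -> ε: FIRST(ε) = {ε}, so it goes in M[D, t] for t ∈ {}; since ε ∈ FIRST, also for every t ∈ FOLLOW(D) = {read}.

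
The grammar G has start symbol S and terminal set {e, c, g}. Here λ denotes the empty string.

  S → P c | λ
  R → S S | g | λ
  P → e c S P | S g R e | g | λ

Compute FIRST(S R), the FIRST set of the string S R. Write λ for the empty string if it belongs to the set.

{λ, c, e, g}

FIRST(S): from S→P c we get {c, e, g}; from S→λ we get {λ}. So FIRST(S) = {λ, c, e, g}.
FIRST(R): from R→S S we get {λ, c, e, g}; from R→g we get {g}; from R→λ we get {λ}. So FIRST(R) = {λ, c, e, g}.
FIRST(P): from P→e c S P we get {e}; from P→S g R e we get {c, e, g}; from P→g we get {g}; from P→λ we get {λ}. So FIRST(P) = {λ, c, e, g}.
FIRST(S R): take FIRST of each symbol in turn, carrying on past any symbol whose FIRST contains λ; result {λ, c, e, g}.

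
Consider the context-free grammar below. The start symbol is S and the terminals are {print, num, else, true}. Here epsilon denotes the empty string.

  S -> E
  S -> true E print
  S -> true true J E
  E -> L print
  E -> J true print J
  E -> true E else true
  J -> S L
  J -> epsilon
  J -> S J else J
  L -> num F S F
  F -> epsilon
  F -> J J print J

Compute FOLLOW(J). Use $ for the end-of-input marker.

{$, else, num, print, true}

FIRST(L): from L->num F S F we get {num}. So FIRST(L) = {num}.
FIRST(S): from S->E we get {num, true}; from S->true E print we get {true}; from S->true true J E we get {true}. So FIRST(S) = {num, true}.
FIRST(J): from J->S L we get {num, true}; from J->epsilon we get {epsilon}; from J->S J else J we get {num, true}. So FIRST(J) = {epsilon, num, true}.
FIRST(E): from E->L print we get {num}; from E->J true print J we get {num, true}; from E->true E else true we get {true}. So FIRST(E) = {num, true}.
FIRST(F): from F->epsilon we get {epsilon}; from F->J J print J we get {num, print, true}. So FIRST(F) = {epsilon, num, print, true}.
FOLLOW(S) includes $ since S is the start symbol.
FOLLOW(S): in J->S L, S is followed by L with FIRST {num}; in J->S J else J, S is followed by J else J with FIRST {else, num, true}; in L->num F S F, S is followed by F with FIRST {epsilon, num, print, true}; in L->num F S F, the suffix after S is nullable, so FOLLOW(S) ⊇ FOLLOW(L) = {$, else, num, print, true}. Thus FOLLOW(S) = {$, else, num, print, true}.
FOLLOW(E): in S->E, the suffix after E is empty, so FOLLOW(E) ⊇ FOLLOW(S) = {$, else, num, print, true}; in S->true E print, E is followed by print with FIRST {print}; in S->true true J E, the suffix after E is empty, so FOLLOW(E) ⊇ FOLLOW(S) = {$, else, num, print, true}; in E->true E else true, E is followed by else true with FIRST {else}. Thus FOLLOW(E) = {$, else, num, print, true}.
FOLLOW(J): in S->true true J E, J is followed by E with FIRST {num, true}; in E->J true print J (occurrence 1), J is followed by true print J with FIRST {true}; in E->J true print J (occurrence 2), the suffix after J is empty, so FOLLOW(J) ⊇ FOLLOW(E) = {$, else, num, print, true}; in J->S J else J (occurrence 1), J is followed by else J with FIRST {else}; in J->S J else J (occurrence 2), the suffix after J is empty (adds nothing new); in F->J J print J (occurrence 1), J is followed by J print J with FIRST {num, print, true}; in F->J J print J (occurrence 2), J is followed by print J with FIRST {print}; in F->J J print J (occurrence 3), the suffix after J is empty, so FOLLOW(J) ⊇ FOLLOW(F) = {$, else, num, print, true}. Thus FOLLOW(J) = {$, else, num, print, true}.
FOLLOW(L): in E->L print, L is followed by print with FIRST {print}; in J->S L, the suffix after L is empty, so FOLLOW(L) ⊇ FOLLOW(J) = {$, else, num, print, true}. Thus FOLLOW(L) = {$, else, num, print, true}.
FOLLOW(F): in L->num F S F (occurrence 1), F is followed by S F with FIRST {num, true}; in L->num F S F (occurrence 2), the suffix after F is empty, so FOLLOW(F) ⊇ FOLLOW(L) = {$, else, num, print, true}. Thus FOLLOW(F) = {$, else, num, print, true}.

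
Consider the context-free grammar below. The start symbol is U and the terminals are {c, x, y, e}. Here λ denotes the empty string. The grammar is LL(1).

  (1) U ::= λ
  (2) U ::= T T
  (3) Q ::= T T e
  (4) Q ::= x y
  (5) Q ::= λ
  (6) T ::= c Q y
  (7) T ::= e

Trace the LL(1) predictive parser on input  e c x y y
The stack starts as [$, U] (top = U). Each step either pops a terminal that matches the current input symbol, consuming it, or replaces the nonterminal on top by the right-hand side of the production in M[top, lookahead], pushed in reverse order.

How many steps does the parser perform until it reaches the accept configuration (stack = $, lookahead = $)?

     Stack    Input        Action
  1  $ U      e c x y y $  expand U ::= T T
  2  $ T T    e c x y y $  expand T ::= e
  3  $ T e    e c x y y $  match e
  4  $ T      c x y y $    expand T ::= c Q y
  5  $ y Q c  c x y y $    match c
  6  $ y Q    x y y $      expand Q ::= x y
  7  $ y y x  x y y $      match x
  8  $ y y    y y $        match y
  9  $ y      y $          match y
Accept reached after 9 steps.

9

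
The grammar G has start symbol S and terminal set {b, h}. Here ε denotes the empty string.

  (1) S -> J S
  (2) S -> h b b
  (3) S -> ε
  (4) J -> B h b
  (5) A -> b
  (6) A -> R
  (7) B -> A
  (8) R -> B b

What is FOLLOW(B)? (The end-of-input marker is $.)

FIRST(S) = {ε, b, h}  (via J S)
FIRST(J) = {b}  (via B h b)
FIRST(A) = {b}  (via R)
FIRST(B) = {b}  (via A)
FIRST(R) = {b}  (via B b)
FOLLOW(S) includes $ since S is the start symbol.
FOLLOW(S): in S->J S, the suffix after S is empty (adds nothing new). Thus FOLLOW(S) = {$}.
FOLLOW(J): in S->J S, J is followed by S with FIRST {ε, b, h}; in S->J S, the suffix after J is nullable, so FOLLOW(J) ⊇ FOLLOW(S) = {$}. Thus FOLLOW(J) = {$, b, h}.
FOLLOW(B): in J->B h b, B is followed by h b with FIRST {h}; in R->B b, B is followed by b with FIRST {b}. Thus FOLLOW(B) = {b, h}.
FOLLOW(A): in B->A, the suffix after A is empty, so FOLLOW(A) ⊇ FOLLOW(B) = {b, h}. Thus FOLLOW(A) = {b, h}.
FOLLOW(R): in A->R, the suffix after R is empty, so FOLLOW(R) ⊇ FOLLOW(A) = {b, h}. Thus FOLLOW(R) = {b, h}.

{b, h}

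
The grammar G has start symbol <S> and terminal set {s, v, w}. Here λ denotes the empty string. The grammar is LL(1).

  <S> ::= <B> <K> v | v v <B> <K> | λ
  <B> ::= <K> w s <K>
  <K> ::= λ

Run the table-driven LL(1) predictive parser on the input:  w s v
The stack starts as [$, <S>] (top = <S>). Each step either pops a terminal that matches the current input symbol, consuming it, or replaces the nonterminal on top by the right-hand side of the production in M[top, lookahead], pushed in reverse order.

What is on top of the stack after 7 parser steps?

     Stack                Input    Action
  1  $ <S>                w s v $  expand <S> ::= <B> <K> v
  2  $ v <K> <B>          w s v $  expand <B> ::= <K> w s <K>
  3  $ v <K> <K> s w <K>  w s v $  expand <K> ::= λ
  4  $ v <K> <K> s w      w s v $  match w
  5  $ v <K> <K> s        s v $    match s
  6  $ v <K> <K>          v $      expand <K> ::= λ
  7  $ v <K>              v $      expand <K> ::= λ
Stack after step 7: $ v (top = v).

v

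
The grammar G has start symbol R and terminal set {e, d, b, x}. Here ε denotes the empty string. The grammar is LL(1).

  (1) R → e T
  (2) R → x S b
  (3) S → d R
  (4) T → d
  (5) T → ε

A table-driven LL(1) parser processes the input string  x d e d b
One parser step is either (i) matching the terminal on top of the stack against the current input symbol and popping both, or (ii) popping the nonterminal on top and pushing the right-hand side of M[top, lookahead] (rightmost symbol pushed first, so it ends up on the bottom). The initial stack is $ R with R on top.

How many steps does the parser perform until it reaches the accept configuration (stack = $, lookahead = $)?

9

step 1: stack=$ R  input=x d e d b $  — expand R → x S b
step 2: stack=$ b S x  input=x d e d b $  — match x
step 3: stack=$ b S  input=d e d b $  — expand S → d R
step 4: stack=$ b R d  input=d e d b $  — match d
step 5: stack=$ b R  input=e d b $  — expand R → e T
step 6: stack=$ b T e  input=e d b $  — match e
step 7: stack=$ b T  input=d b $  — expand T → d
step 8: stack=$ b d  input=d b $  — match d
step 9: stack=$ b  input=b $  — match b
Accept reached after 9 steps.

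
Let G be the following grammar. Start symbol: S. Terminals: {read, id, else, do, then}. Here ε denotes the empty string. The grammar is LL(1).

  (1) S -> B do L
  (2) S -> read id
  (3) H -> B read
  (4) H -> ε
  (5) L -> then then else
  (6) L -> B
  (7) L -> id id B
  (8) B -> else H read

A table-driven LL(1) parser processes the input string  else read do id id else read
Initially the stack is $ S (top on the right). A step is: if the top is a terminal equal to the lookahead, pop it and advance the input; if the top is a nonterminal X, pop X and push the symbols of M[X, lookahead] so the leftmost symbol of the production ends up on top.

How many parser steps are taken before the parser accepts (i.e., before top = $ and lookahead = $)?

13

step 1: stack=$ S  input=else read do id id else read $  — expand S -> B do L
step 2: stack=$ L do B  input=else read do id id else read $  — expand B -> else H read
step 3: stack=$ L do read H else  input=else read do id id else read $  — match else
step 4: stack=$ L do read H  input=read do id id else read $  — expand H -> ε
step 5: stack=$ L do read  input=read do id id else read $  — match read
step 6: stack=$ L do  input=do id id else read $  — match do
step 7: stack=$ L  input=id id else read $  — expand L -> id id B
step 8: stack=$ B id id  input=id id else read $  — match id
step 9: stack=$ B id  input=id else read $  — match id
step 10: stack=$ B  input=else read $  — expand B -> else H read
step 11: stack=$ read H else  input=else read $  — match else
step 12: stack=$ read H  input=read $  — expand H -> ε
step 13: stack=$ read  input=read $  — match read
Accept reached after 13 steps.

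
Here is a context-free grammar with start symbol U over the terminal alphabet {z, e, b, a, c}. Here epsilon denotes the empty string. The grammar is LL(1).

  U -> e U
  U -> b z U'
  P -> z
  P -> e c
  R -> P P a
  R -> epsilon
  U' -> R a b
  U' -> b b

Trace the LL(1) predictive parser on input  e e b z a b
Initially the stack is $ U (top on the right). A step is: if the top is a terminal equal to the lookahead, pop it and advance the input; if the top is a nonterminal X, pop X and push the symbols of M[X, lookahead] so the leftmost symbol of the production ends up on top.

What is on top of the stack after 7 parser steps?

U'

step 1: stack=$ U  input=e e b z a b $  — expand U -> e U
step 2: stack=$ U e  input=e e b z a b $  — match e
step 3: stack=$ U  input=e b z a b $  — expand U -> e U
step 4: stack=$ U e  input=e b z a b $  — match e
step 5: stack=$ U  input=b z a b $  — expand U -> b z U'
step 6: stack=$ U' z b  input=b z a b $  — match b
step 7: stack=$ U' z  input=z a b $  — match z
Stack after step 7: $ U' (top = U').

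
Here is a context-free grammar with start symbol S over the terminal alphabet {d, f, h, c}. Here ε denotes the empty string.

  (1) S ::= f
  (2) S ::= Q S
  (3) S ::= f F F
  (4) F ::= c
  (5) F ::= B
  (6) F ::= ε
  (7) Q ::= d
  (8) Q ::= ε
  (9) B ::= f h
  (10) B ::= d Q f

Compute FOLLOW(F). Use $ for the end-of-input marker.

{$, c, d, f}

FIRST(Q) = {ε, d}
FIRST(B) = {d, f}
FIRST(S) = {d, f}  (via Q S)
FIRST(F) = {ε, c, d, f}  (via B)
FOLLOW(S) includes $ since S is the start symbol.
FOLLOW(S): in S::=Q S, the suffix after S is empty (adds nothing new). Thus FOLLOW(S) = {$}.
FOLLOW(F): in S::=f F F (occurrence 1), F is followed by F with FIRST {ε, c, d, f}; in S::=f F F (occurrence 1), the suffix after F is nullable, so FOLLOW(F) ⊇ FOLLOW(S) = {$}; in S::=f F F (occurrence 2), the suffix after F is empty, so FOLLOW(F) ⊇ FOLLOW(S) = {$}. Thus FOLLOW(F) = {$, c, d, f}.
FOLLOW(Q): in S::=Q S, Q is followed by S with FIRST {d, f}; in B::=d Q f, Q is followed by f with FIRST {f}. Thus FOLLOW(Q) = {d, f}.
FOLLOW(B): in F::=B, the suffix after B is empty, so FOLLOW(B) ⊇ FOLLOW(F) = {$, c, d, f}. Thus FOLLOW(B) = {$, c, d, f}.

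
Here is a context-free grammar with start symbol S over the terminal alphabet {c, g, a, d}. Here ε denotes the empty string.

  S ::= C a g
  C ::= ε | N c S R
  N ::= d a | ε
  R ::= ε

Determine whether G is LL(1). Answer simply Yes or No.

FIRST(S) = {a, c, d}
FIRST(C) = {ε, c, d}
FIRST(N) = {ε, d}
FIRST(R) = {ε}
FOLLOW(S) = {$, a}
FOLLOW(C) = {a}
FOLLOW(N) = {c}
FOLLOW(R) = {a}
Each cell of M receives at most one production.

Yes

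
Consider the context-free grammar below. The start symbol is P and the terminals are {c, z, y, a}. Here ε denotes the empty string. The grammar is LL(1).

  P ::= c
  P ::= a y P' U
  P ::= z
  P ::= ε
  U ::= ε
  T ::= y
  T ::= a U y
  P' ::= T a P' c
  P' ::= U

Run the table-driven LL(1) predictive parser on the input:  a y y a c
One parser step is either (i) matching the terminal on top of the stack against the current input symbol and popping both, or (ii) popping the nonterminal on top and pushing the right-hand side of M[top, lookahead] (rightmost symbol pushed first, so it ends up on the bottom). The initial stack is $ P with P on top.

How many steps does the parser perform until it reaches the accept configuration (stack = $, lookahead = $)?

      Stack         Input        Action
   1  $ P           a y y a c $  expand P ::= a y P' U
   2  $ U P' y a    a y y a c $  match a
   3  $ U P' y      y y a c $    match y
   4  $ U P'        y a c $      expand P' ::= T a P' c
   5  $ U c P' a T  y a c $      expand T ::= y
   6  $ U c P' a y  y a c $      match y
   7  $ U c P' a    a c $        match a
   8  $ U c P'      c $          expand P' ::= U
   9  $ U c U       c $          expand U ::= ε
  10  $ U c         c $          match c
  11  $ U           $            expand U ::= ε
Accept reached after 11 steps.

11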